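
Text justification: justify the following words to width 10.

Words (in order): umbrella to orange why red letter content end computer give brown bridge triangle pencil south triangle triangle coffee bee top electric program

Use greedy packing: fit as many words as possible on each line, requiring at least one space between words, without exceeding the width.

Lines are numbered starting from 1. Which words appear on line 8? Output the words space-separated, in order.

Line 1: ['umbrella'] (min_width=8, slack=2)
Line 2: ['to', 'orange'] (min_width=9, slack=1)
Line 3: ['why', 'red'] (min_width=7, slack=3)
Line 4: ['letter'] (min_width=6, slack=4)
Line 5: ['content'] (min_width=7, slack=3)
Line 6: ['end'] (min_width=3, slack=7)
Line 7: ['computer'] (min_width=8, slack=2)
Line 8: ['give', 'brown'] (min_width=10, slack=0)
Line 9: ['bridge'] (min_width=6, slack=4)
Line 10: ['triangle'] (min_width=8, slack=2)
Line 11: ['pencil'] (min_width=6, slack=4)
Line 12: ['south'] (min_width=5, slack=5)
Line 13: ['triangle'] (min_width=8, slack=2)
Line 14: ['triangle'] (min_width=8, slack=2)
Line 15: ['coffee', 'bee'] (min_width=10, slack=0)
Line 16: ['top'] (min_width=3, slack=7)
Line 17: ['electric'] (min_width=8, slack=2)
Line 18: ['program'] (min_width=7, slack=3)

Answer: give brown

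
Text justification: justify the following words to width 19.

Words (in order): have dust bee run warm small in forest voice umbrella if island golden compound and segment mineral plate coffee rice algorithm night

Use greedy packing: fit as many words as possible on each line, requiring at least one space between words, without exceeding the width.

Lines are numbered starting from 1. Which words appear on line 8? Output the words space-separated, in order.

Line 1: ['have', 'dust', 'bee', 'run'] (min_width=17, slack=2)
Line 2: ['warm', 'small', 'in'] (min_width=13, slack=6)
Line 3: ['forest', 'voice'] (min_width=12, slack=7)
Line 4: ['umbrella', 'if', 'island'] (min_width=18, slack=1)
Line 5: ['golden', 'compound', 'and'] (min_width=19, slack=0)
Line 6: ['segment', 'mineral'] (min_width=15, slack=4)
Line 7: ['plate', 'coffee', 'rice'] (min_width=17, slack=2)
Line 8: ['algorithm', 'night'] (min_width=15, slack=4)

Answer: algorithm night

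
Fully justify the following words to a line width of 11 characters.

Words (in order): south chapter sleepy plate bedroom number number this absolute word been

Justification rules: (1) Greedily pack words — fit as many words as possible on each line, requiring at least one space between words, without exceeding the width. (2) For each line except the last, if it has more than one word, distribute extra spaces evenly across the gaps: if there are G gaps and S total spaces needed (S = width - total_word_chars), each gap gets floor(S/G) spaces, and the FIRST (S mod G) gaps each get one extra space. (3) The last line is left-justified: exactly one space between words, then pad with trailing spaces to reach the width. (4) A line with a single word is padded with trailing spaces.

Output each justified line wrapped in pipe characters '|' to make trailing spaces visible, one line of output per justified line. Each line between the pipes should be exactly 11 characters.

Line 1: ['south'] (min_width=5, slack=6)
Line 2: ['chapter'] (min_width=7, slack=4)
Line 3: ['sleepy'] (min_width=6, slack=5)
Line 4: ['plate'] (min_width=5, slack=6)
Line 5: ['bedroom'] (min_width=7, slack=4)
Line 6: ['number'] (min_width=6, slack=5)
Line 7: ['number', 'this'] (min_width=11, slack=0)
Line 8: ['absolute'] (min_width=8, slack=3)
Line 9: ['word', 'been'] (min_width=9, slack=2)

Answer: |south      |
|chapter    |
|sleepy     |
|plate      |
|bedroom    |
|number     |
|number this|
|absolute   |
|word been  |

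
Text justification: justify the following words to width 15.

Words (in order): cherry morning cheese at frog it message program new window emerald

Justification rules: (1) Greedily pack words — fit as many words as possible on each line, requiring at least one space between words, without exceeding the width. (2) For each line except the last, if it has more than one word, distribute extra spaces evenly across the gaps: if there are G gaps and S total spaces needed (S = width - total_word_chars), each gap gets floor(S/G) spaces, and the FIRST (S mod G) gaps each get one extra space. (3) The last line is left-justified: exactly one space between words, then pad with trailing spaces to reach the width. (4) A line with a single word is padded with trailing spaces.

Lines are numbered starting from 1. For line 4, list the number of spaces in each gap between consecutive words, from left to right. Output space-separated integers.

Line 1: ['cherry', 'morning'] (min_width=14, slack=1)
Line 2: ['cheese', 'at', 'frog'] (min_width=14, slack=1)
Line 3: ['it', 'message'] (min_width=10, slack=5)
Line 4: ['program', 'new'] (min_width=11, slack=4)
Line 5: ['window', 'emerald'] (min_width=14, slack=1)

Answer: 5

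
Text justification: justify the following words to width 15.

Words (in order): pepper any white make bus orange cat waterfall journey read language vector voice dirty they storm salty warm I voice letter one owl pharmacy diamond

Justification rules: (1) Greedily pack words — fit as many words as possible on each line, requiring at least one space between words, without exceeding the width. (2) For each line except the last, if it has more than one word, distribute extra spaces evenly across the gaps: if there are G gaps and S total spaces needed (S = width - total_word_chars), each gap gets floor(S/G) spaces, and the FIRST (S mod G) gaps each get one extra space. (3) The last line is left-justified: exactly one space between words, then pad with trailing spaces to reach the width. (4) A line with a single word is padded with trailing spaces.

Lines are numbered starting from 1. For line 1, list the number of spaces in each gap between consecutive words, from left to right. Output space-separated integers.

Answer: 6

Derivation:
Line 1: ['pepper', 'any'] (min_width=10, slack=5)
Line 2: ['white', 'make', 'bus'] (min_width=14, slack=1)
Line 3: ['orange', 'cat'] (min_width=10, slack=5)
Line 4: ['waterfall'] (min_width=9, slack=6)
Line 5: ['journey', 'read'] (min_width=12, slack=3)
Line 6: ['language', 'vector'] (min_width=15, slack=0)
Line 7: ['voice', 'dirty'] (min_width=11, slack=4)
Line 8: ['they', 'storm'] (min_width=10, slack=5)
Line 9: ['salty', 'warm', 'I'] (min_width=12, slack=3)
Line 10: ['voice', 'letter'] (min_width=12, slack=3)
Line 11: ['one', 'owl'] (min_width=7, slack=8)
Line 12: ['pharmacy'] (min_width=8, slack=7)
Line 13: ['diamond'] (min_width=7, slack=8)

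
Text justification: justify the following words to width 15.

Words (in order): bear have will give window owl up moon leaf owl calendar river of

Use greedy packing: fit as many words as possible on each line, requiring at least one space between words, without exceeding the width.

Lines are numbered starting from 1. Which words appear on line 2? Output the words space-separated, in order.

Answer: give window owl

Derivation:
Line 1: ['bear', 'have', 'will'] (min_width=14, slack=1)
Line 2: ['give', 'window', 'owl'] (min_width=15, slack=0)
Line 3: ['up', 'moon', 'leaf'] (min_width=12, slack=3)
Line 4: ['owl', 'calendar'] (min_width=12, slack=3)
Line 5: ['river', 'of'] (min_width=8, slack=7)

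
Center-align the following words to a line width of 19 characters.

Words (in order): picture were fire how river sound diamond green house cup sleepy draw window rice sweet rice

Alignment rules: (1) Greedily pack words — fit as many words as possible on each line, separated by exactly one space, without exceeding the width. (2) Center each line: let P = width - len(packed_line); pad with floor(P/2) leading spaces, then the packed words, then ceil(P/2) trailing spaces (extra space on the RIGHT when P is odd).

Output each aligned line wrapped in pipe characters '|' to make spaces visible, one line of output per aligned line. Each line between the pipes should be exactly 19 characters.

Line 1: ['picture', 'were', 'fire'] (min_width=17, slack=2)
Line 2: ['how', 'river', 'sound'] (min_width=15, slack=4)
Line 3: ['diamond', 'green', 'house'] (min_width=19, slack=0)
Line 4: ['cup', 'sleepy', 'draw'] (min_width=15, slack=4)
Line 5: ['window', 'rice', 'sweet'] (min_width=17, slack=2)
Line 6: ['rice'] (min_width=4, slack=15)

Answer: | picture were fire |
|  how river sound  |
|diamond green house|
|  cup sleepy draw  |
| window rice sweet |
|       rice        |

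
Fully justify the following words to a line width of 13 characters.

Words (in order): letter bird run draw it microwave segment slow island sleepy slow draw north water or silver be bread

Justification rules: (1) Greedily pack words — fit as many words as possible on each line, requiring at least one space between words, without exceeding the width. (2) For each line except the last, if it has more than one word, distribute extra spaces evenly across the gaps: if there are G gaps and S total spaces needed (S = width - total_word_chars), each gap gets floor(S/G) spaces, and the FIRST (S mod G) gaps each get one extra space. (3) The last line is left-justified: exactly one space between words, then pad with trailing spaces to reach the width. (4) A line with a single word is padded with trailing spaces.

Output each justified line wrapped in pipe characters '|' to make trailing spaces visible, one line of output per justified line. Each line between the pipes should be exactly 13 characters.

Line 1: ['letter', 'bird'] (min_width=11, slack=2)
Line 2: ['run', 'draw', 'it'] (min_width=11, slack=2)
Line 3: ['microwave'] (min_width=9, slack=4)
Line 4: ['segment', 'slow'] (min_width=12, slack=1)
Line 5: ['island', 'sleepy'] (min_width=13, slack=0)
Line 6: ['slow', 'draw'] (min_width=9, slack=4)
Line 7: ['north', 'water'] (min_width=11, slack=2)
Line 8: ['or', 'silver', 'be'] (min_width=12, slack=1)
Line 9: ['bread'] (min_width=5, slack=8)

Answer: |letter   bird|
|run  draw  it|
|microwave    |
|segment  slow|
|island sleepy|
|slow     draw|
|north   water|
|or  silver be|
|bread        |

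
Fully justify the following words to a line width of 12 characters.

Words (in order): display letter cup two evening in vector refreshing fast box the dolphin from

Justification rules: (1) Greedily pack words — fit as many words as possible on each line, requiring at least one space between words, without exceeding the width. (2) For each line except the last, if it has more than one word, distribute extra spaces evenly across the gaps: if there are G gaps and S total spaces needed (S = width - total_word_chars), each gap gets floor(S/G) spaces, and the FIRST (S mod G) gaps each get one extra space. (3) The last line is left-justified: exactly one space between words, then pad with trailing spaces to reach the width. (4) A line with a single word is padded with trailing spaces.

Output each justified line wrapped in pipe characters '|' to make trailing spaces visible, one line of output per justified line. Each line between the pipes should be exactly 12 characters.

Answer: |display     |
|letter   cup|
|two  evening|
|in    vector|
|refreshing  |
|fast box the|
|dolphin from|

Derivation:
Line 1: ['display'] (min_width=7, slack=5)
Line 2: ['letter', 'cup'] (min_width=10, slack=2)
Line 3: ['two', 'evening'] (min_width=11, slack=1)
Line 4: ['in', 'vector'] (min_width=9, slack=3)
Line 5: ['refreshing'] (min_width=10, slack=2)
Line 6: ['fast', 'box', 'the'] (min_width=12, slack=0)
Line 7: ['dolphin', 'from'] (min_width=12, slack=0)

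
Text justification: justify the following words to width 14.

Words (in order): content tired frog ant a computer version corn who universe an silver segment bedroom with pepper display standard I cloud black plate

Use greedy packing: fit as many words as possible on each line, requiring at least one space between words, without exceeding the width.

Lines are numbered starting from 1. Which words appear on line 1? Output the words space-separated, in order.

Answer: content tired

Derivation:
Line 1: ['content', 'tired'] (min_width=13, slack=1)
Line 2: ['frog', 'ant', 'a'] (min_width=10, slack=4)
Line 3: ['computer'] (min_width=8, slack=6)
Line 4: ['version', 'corn'] (min_width=12, slack=2)
Line 5: ['who', 'universe'] (min_width=12, slack=2)
Line 6: ['an', 'silver'] (min_width=9, slack=5)
Line 7: ['segment'] (min_width=7, slack=7)
Line 8: ['bedroom', 'with'] (min_width=12, slack=2)
Line 9: ['pepper', 'display'] (min_width=14, slack=0)
Line 10: ['standard', 'I'] (min_width=10, slack=4)
Line 11: ['cloud', 'black'] (min_width=11, slack=3)
Line 12: ['plate'] (min_width=5, slack=9)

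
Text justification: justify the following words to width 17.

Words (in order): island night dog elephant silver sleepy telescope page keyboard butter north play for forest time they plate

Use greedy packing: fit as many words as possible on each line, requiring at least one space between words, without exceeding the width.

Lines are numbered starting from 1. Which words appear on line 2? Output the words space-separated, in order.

Line 1: ['island', 'night', 'dog'] (min_width=16, slack=1)
Line 2: ['elephant', 'silver'] (min_width=15, slack=2)
Line 3: ['sleepy', 'telescope'] (min_width=16, slack=1)
Line 4: ['page', 'keyboard'] (min_width=13, slack=4)
Line 5: ['butter', 'north', 'play'] (min_width=17, slack=0)
Line 6: ['for', 'forest', 'time'] (min_width=15, slack=2)
Line 7: ['they', 'plate'] (min_width=10, slack=7)

Answer: elephant silver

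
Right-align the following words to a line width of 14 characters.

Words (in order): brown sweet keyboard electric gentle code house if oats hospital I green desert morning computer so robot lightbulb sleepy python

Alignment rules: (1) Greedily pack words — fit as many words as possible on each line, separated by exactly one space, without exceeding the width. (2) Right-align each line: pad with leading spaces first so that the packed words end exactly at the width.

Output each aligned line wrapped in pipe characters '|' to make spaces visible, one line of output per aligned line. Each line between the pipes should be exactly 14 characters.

Answer: |   brown sweet|
|      keyboard|
|      electric|
|   gentle code|
| house if oats|
|    hospital I|
|  green desert|
|       morning|
|   computer so|
|         robot|
|     lightbulb|
| sleepy python|

Derivation:
Line 1: ['brown', 'sweet'] (min_width=11, slack=3)
Line 2: ['keyboard'] (min_width=8, slack=6)
Line 3: ['electric'] (min_width=8, slack=6)
Line 4: ['gentle', 'code'] (min_width=11, slack=3)
Line 5: ['house', 'if', 'oats'] (min_width=13, slack=1)
Line 6: ['hospital', 'I'] (min_width=10, slack=4)
Line 7: ['green', 'desert'] (min_width=12, slack=2)
Line 8: ['morning'] (min_width=7, slack=7)
Line 9: ['computer', 'so'] (min_width=11, slack=3)
Line 10: ['robot'] (min_width=5, slack=9)
Line 11: ['lightbulb'] (min_width=9, slack=5)
Line 12: ['sleepy', 'python'] (min_width=13, slack=1)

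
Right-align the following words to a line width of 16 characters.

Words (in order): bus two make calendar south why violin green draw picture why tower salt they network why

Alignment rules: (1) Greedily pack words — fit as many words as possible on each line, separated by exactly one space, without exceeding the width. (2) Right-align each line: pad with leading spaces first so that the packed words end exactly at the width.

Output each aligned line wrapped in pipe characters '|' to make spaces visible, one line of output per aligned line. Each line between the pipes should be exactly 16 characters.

Answer: |    bus two make|
|  calendar south|
|why violin green|
|draw picture why|
| tower salt they|
|     network why|

Derivation:
Line 1: ['bus', 'two', 'make'] (min_width=12, slack=4)
Line 2: ['calendar', 'south'] (min_width=14, slack=2)
Line 3: ['why', 'violin', 'green'] (min_width=16, slack=0)
Line 4: ['draw', 'picture', 'why'] (min_width=16, slack=0)
Line 5: ['tower', 'salt', 'they'] (min_width=15, slack=1)
Line 6: ['network', 'why'] (min_width=11, slack=5)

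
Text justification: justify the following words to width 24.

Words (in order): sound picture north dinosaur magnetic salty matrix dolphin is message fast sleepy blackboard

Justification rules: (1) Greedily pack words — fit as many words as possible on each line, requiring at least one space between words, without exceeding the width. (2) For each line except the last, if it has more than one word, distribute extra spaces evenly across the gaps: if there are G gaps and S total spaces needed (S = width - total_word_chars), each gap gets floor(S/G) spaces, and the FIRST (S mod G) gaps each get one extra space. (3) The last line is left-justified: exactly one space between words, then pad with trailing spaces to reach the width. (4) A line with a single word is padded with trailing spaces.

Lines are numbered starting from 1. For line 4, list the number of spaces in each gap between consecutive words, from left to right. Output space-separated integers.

Answer: 4 3

Derivation:
Line 1: ['sound', 'picture', 'north'] (min_width=19, slack=5)
Line 2: ['dinosaur', 'magnetic', 'salty'] (min_width=23, slack=1)
Line 3: ['matrix', 'dolphin', 'is'] (min_width=17, slack=7)
Line 4: ['message', 'fast', 'sleepy'] (min_width=19, slack=5)
Line 5: ['blackboard'] (min_width=10, slack=14)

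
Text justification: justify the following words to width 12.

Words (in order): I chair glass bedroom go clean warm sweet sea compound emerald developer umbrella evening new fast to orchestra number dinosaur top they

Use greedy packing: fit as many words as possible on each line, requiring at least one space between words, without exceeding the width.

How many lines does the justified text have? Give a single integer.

Line 1: ['I', 'chair'] (min_width=7, slack=5)
Line 2: ['glass'] (min_width=5, slack=7)
Line 3: ['bedroom', 'go'] (min_width=10, slack=2)
Line 4: ['clean', 'warm'] (min_width=10, slack=2)
Line 5: ['sweet', 'sea'] (min_width=9, slack=3)
Line 6: ['compound'] (min_width=8, slack=4)
Line 7: ['emerald'] (min_width=7, slack=5)
Line 8: ['developer'] (min_width=9, slack=3)
Line 9: ['umbrella'] (min_width=8, slack=4)
Line 10: ['evening', 'new'] (min_width=11, slack=1)
Line 11: ['fast', 'to'] (min_width=7, slack=5)
Line 12: ['orchestra'] (min_width=9, slack=3)
Line 13: ['number'] (min_width=6, slack=6)
Line 14: ['dinosaur', 'top'] (min_width=12, slack=0)
Line 15: ['they'] (min_width=4, slack=8)
Total lines: 15

Answer: 15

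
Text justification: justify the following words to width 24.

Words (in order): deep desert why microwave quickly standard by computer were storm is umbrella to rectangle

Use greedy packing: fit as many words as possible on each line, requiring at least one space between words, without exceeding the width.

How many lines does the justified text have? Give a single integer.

Answer: 5

Derivation:
Line 1: ['deep', 'desert', 'why'] (min_width=15, slack=9)
Line 2: ['microwave', 'quickly'] (min_width=17, slack=7)
Line 3: ['standard', 'by', 'computer'] (min_width=20, slack=4)
Line 4: ['were', 'storm', 'is', 'umbrella'] (min_width=22, slack=2)
Line 5: ['to', 'rectangle'] (min_width=12, slack=12)
Total lines: 5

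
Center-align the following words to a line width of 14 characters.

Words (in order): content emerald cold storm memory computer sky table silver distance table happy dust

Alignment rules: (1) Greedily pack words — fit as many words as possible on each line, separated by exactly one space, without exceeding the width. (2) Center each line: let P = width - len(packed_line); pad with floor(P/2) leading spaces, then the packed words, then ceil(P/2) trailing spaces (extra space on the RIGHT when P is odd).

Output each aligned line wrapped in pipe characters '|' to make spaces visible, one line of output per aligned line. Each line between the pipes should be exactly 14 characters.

Line 1: ['content'] (min_width=7, slack=7)
Line 2: ['emerald', 'cold'] (min_width=12, slack=2)
Line 3: ['storm', 'memory'] (min_width=12, slack=2)
Line 4: ['computer', 'sky'] (min_width=12, slack=2)
Line 5: ['table', 'silver'] (min_width=12, slack=2)
Line 6: ['distance', 'table'] (min_width=14, slack=0)
Line 7: ['happy', 'dust'] (min_width=10, slack=4)

Answer: |   content    |
| emerald cold |
| storm memory |
| computer sky |
| table silver |
|distance table|
|  happy dust  |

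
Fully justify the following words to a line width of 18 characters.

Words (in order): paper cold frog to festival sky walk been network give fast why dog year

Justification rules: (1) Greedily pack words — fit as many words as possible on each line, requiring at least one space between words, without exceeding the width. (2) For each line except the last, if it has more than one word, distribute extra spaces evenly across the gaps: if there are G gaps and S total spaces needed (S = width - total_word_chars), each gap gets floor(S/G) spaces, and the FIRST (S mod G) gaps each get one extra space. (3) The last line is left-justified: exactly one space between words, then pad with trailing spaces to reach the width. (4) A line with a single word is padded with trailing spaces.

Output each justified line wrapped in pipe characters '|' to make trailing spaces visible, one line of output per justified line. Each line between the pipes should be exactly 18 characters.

Answer: |paper cold frog to|
|festival  sky walk|
|been  network give|
|fast why dog year |

Derivation:
Line 1: ['paper', 'cold', 'frog', 'to'] (min_width=18, slack=0)
Line 2: ['festival', 'sky', 'walk'] (min_width=17, slack=1)
Line 3: ['been', 'network', 'give'] (min_width=17, slack=1)
Line 4: ['fast', 'why', 'dog', 'year'] (min_width=17, slack=1)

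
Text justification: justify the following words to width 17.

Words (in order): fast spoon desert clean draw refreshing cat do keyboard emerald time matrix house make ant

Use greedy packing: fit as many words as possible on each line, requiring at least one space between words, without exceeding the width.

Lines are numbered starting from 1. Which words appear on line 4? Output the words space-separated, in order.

Answer: keyboard emerald

Derivation:
Line 1: ['fast', 'spoon', 'desert'] (min_width=17, slack=0)
Line 2: ['clean', 'draw'] (min_width=10, slack=7)
Line 3: ['refreshing', 'cat', 'do'] (min_width=17, slack=0)
Line 4: ['keyboard', 'emerald'] (min_width=16, slack=1)
Line 5: ['time', 'matrix', 'house'] (min_width=17, slack=0)
Line 6: ['make', 'ant'] (min_width=8, slack=9)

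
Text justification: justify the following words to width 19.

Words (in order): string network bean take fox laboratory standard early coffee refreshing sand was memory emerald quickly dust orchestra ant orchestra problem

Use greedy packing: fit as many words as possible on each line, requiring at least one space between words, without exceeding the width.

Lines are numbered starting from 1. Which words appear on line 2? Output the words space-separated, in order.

Answer: take fox laboratory

Derivation:
Line 1: ['string', 'network', 'bean'] (min_width=19, slack=0)
Line 2: ['take', 'fox', 'laboratory'] (min_width=19, slack=0)
Line 3: ['standard', 'early'] (min_width=14, slack=5)
Line 4: ['coffee', 'refreshing'] (min_width=17, slack=2)
Line 5: ['sand', 'was', 'memory'] (min_width=15, slack=4)
Line 6: ['emerald', 'quickly'] (min_width=15, slack=4)
Line 7: ['dust', 'orchestra', 'ant'] (min_width=18, slack=1)
Line 8: ['orchestra', 'problem'] (min_width=17, slack=2)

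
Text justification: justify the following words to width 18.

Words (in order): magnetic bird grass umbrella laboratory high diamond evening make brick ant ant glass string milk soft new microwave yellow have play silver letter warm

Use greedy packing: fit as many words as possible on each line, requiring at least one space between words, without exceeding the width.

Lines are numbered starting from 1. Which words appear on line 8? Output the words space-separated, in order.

Line 1: ['magnetic', 'bird'] (min_width=13, slack=5)
Line 2: ['grass', 'umbrella'] (min_width=14, slack=4)
Line 3: ['laboratory', 'high'] (min_width=15, slack=3)
Line 4: ['diamond', 'evening'] (min_width=15, slack=3)
Line 5: ['make', 'brick', 'ant', 'ant'] (min_width=18, slack=0)
Line 6: ['glass', 'string', 'milk'] (min_width=17, slack=1)
Line 7: ['soft', 'new', 'microwave'] (min_width=18, slack=0)
Line 8: ['yellow', 'have', 'play'] (min_width=16, slack=2)
Line 9: ['silver', 'letter', 'warm'] (min_width=18, slack=0)

Answer: yellow have play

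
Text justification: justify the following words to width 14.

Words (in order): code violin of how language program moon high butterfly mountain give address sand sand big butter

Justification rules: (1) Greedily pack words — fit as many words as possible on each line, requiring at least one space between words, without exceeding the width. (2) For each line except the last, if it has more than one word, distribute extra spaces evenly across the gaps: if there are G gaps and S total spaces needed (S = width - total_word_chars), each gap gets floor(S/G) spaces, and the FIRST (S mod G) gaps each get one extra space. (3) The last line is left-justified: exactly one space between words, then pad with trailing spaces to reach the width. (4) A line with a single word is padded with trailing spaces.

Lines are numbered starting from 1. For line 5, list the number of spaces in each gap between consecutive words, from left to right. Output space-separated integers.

Answer: 2

Derivation:
Line 1: ['code', 'violin', 'of'] (min_width=14, slack=0)
Line 2: ['how', 'language'] (min_width=12, slack=2)
Line 3: ['program', 'moon'] (min_width=12, slack=2)
Line 4: ['high', 'butterfly'] (min_width=14, slack=0)
Line 5: ['mountain', 'give'] (min_width=13, slack=1)
Line 6: ['address', 'sand'] (min_width=12, slack=2)
Line 7: ['sand', 'big'] (min_width=8, slack=6)
Line 8: ['butter'] (min_width=6, slack=8)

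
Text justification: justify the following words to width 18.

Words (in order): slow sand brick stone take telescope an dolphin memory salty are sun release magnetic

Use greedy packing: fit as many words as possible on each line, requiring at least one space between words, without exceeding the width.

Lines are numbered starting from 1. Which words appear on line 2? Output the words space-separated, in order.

Answer: stone take

Derivation:
Line 1: ['slow', 'sand', 'brick'] (min_width=15, slack=3)
Line 2: ['stone', 'take'] (min_width=10, slack=8)
Line 3: ['telescope', 'an'] (min_width=12, slack=6)
Line 4: ['dolphin', 'memory'] (min_width=14, slack=4)
Line 5: ['salty', 'are', 'sun'] (min_width=13, slack=5)
Line 6: ['release', 'magnetic'] (min_width=16, slack=2)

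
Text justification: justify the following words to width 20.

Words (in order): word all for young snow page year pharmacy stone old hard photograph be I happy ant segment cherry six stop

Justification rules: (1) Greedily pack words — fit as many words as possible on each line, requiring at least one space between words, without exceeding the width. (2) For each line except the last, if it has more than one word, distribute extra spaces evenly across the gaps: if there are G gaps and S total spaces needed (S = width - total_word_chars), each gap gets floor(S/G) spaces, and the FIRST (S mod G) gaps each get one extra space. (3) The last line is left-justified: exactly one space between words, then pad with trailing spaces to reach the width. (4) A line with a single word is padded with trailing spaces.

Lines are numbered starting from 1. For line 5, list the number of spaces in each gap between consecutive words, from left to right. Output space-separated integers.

Line 1: ['word', 'all', 'for', 'young'] (min_width=18, slack=2)
Line 2: ['snow', 'page', 'year'] (min_width=14, slack=6)
Line 3: ['pharmacy', 'stone', 'old'] (min_width=18, slack=2)
Line 4: ['hard', 'photograph', 'be', 'I'] (min_width=20, slack=0)
Line 5: ['happy', 'ant', 'segment'] (min_width=17, slack=3)
Line 6: ['cherry', 'six', 'stop'] (min_width=15, slack=5)

Answer: 3 2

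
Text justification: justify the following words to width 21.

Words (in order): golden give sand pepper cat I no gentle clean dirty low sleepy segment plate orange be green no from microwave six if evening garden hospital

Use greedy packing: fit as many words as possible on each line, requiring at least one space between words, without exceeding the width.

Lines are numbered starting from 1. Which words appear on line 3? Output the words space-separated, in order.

Line 1: ['golden', 'give', 'sand'] (min_width=16, slack=5)
Line 2: ['pepper', 'cat', 'I', 'no'] (min_width=15, slack=6)
Line 3: ['gentle', 'clean', 'dirty'] (min_width=18, slack=3)
Line 4: ['low', 'sleepy', 'segment'] (min_width=18, slack=3)
Line 5: ['plate', 'orange', 'be', 'green'] (min_width=21, slack=0)
Line 6: ['no', 'from', 'microwave', 'six'] (min_width=21, slack=0)
Line 7: ['if', 'evening', 'garden'] (min_width=17, slack=4)
Line 8: ['hospital'] (min_width=8, slack=13)

Answer: gentle clean dirty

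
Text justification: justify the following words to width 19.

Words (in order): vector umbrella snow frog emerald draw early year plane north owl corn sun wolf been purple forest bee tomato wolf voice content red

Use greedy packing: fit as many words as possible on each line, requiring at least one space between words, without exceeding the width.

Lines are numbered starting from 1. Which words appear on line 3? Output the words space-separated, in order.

Answer: draw early year

Derivation:
Line 1: ['vector', 'umbrella'] (min_width=15, slack=4)
Line 2: ['snow', 'frog', 'emerald'] (min_width=17, slack=2)
Line 3: ['draw', 'early', 'year'] (min_width=15, slack=4)
Line 4: ['plane', 'north', 'owl'] (min_width=15, slack=4)
Line 5: ['corn', 'sun', 'wolf', 'been'] (min_width=18, slack=1)
Line 6: ['purple', 'forest', 'bee'] (min_width=17, slack=2)
Line 7: ['tomato', 'wolf', 'voice'] (min_width=17, slack=2)
Line 8: ['content', 'red'] (min_width=11, slack=8)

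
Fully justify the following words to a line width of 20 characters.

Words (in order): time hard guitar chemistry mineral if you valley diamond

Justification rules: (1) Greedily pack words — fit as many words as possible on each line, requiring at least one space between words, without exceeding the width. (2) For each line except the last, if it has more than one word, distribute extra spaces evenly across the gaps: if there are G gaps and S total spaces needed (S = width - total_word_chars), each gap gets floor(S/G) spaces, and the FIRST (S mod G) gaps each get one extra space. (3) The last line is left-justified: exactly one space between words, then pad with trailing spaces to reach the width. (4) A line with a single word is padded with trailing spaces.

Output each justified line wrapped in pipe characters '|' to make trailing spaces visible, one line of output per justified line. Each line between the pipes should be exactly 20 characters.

Answer: |time   hard   guitar|
|chemistry mineral if|
|you valley diamond  |

Derivation:
Line 1: ['time', 'hard', 'guitar'] (min_width=16, slack=4)
Line 2: ['chemistry', 'mineral', 'if'] (min_width=20, slack=0)
Line 3: ['you', 'valley', 'diamond'] (min_width=18, slack=2)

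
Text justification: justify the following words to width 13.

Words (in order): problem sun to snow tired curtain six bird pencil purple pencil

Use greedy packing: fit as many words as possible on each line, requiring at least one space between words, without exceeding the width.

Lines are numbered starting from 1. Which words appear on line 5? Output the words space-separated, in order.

Line 1: ['problem', 'sun'] (min_width=11, slack=2)
Line 2: ['to', 'snow', 'tired'] (min_width=13, slack=0)
Line 3: ['curtain', 'six'] (min_width=11, slack=2)
Line 4: ['bird', 'pencil'] (min_width=11, slack=2)
Line 5: ['purple', 'pencil'] (min_width=13, slack=0)

Answer: purple pencil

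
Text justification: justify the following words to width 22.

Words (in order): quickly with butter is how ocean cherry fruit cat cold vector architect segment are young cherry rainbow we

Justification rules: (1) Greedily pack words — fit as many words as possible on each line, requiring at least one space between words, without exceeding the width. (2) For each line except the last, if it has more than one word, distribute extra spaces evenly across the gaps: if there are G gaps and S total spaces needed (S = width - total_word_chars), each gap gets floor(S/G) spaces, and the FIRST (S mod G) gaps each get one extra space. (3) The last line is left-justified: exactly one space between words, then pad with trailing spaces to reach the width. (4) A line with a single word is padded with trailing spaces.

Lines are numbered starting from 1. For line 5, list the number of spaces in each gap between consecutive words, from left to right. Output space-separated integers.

Answer: 2 2

Derivation:
Line 1: ['quickly', 'with', 'butter', 'is'] (min_width=22, slack=0)
Line 2: ['how', 'ocean', 'cherry', 'fruit'] (min_width=22, slack=0)
Line 3: ['cat', 'cold', 'vector'] (min_width=15, slack=7)
Line 4: ['architect', 'segment', 'are'] (min_width=21, slack=1)
Line 5: ['young', 'cherry', 'rainbow'] (min_width=20, slack=2)
Line 6: ['we'] (min_width=2, slack=20)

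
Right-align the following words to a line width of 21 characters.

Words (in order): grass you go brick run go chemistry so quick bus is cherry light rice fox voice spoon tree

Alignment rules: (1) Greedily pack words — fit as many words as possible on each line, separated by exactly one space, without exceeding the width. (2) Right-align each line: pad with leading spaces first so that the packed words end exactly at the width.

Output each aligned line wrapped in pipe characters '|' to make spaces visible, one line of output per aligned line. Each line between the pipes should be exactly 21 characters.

Line 1: ['grass', 'you', 'go', 'brick'] (min_width=18, slack=3)
Line 2: ['run', 'go', 'chemistry', 'so'] (min_width=19, slack=2)
Line 3: ['quick', 'bus', 'is', 'cherry'] (min_width=19, slack=2)
Line 4: ['light', 'rice', 'fox', 'voice'] (min_width=20, slack=1)
Line 5: ['spoon', 'tree'] (min_width=10, slack=11)

Answer: |   grass you go brick|
|  run go chemistry so|
|  quick bus is cherry|
| light rice fox voice|
|           spoon tree|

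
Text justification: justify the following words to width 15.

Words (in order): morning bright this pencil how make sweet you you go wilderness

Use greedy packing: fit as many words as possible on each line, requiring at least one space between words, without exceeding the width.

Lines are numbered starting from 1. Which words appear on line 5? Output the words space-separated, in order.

Answer: wilderness

Derivation:
Line 1: ['morning', 'bright'] (min_width=14, slack=1)
Line 2: ['this', 'pencil', 'how'] (min_width=15, slack=0)
Line 3: ['make', 'sweet', 'you'] (min_width=14, slack=1)
Line 4: ['you', 'go'] (min_width=6, slack=9)
Line 5: ['wilderness'] (min_width=10, slack=5)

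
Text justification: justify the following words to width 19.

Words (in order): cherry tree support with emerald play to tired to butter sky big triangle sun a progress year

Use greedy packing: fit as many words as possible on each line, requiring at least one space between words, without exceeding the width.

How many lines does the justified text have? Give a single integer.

Line 1: ['cherry', 'tree', 'support'] (min_width=19, slack=0)
Line 2: ['with', 'emerald', 'play'] (min_width=17, slack=2)
Line 3: ['to', 'tired', 'to', 'butter'] (min_width=18, slack=1)
Line 4: ['sky', 'big', 'triangle'] (min_width=16, slack=3)
Line 5: ['sun', 'a', 'progress', 'year'] (min_width=19, slack=0)
Total lines: 5

Answer: 5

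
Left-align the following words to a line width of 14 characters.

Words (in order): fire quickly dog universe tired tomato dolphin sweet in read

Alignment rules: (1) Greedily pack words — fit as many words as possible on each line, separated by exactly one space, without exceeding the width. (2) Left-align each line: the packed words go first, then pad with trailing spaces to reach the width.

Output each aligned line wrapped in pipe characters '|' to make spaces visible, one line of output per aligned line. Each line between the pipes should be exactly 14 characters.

Line 1: ['fire', 'quickly'] (min_width=12, slack=2)
Line 2: ['dog', 'universe'] (min_width=12, slack=2)
Line 3: ['tired', 'tomato'] (min_width=12, slack=2)
Line 4: ['dolphin', 'sweet'] (min_width=13, slack=1)
Line 5: ['in', 'read'] (min_width=7, slack=7)

Answer: |fire quickly  |
|dog universe  |
|tired tomato  |
|dolphin sweet |
|in read       |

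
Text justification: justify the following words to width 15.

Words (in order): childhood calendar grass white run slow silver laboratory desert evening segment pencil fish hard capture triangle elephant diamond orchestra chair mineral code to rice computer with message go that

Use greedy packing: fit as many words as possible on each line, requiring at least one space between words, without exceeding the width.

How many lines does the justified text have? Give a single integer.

Line 1: ['childhood'] (min_width=9, slack=6)
Line 2: ['calendar', 'grass'] (min_width=14, slack=1)
Line 3: ['white', 'run', 'slow'] (min_width=14, slack=1)
Line 4: ['silver'] (min_width=6, slack=9)
Line 5: ['laboratory'] (min_width=10, slack=5)
Line 6: ['desert', 'evening'] (min_width=14, slack=1)
Line 7: ['segment', 'pencil'] (min_width=14, slack=1)
Line 8: ['fish', 'hard'] (min_width=9, slack=6)
Line 9: ['capture'] (min_width=7, slack=8)
Line 10: ['triangle'] (min_width=8, slack=7)
Line 11: ['elephant'] (min_width=8, slack=7)
Line 12: ['diamond'] (min_width=7, slack=8)
Line 13: ['orchestra', 'chair'] (min_width=15, slack=0)
Line 14: ['mineral', 'code', 'to'] (min_width=15, slack=0)
Line 15: ['rice', 'computer'] (min_width=13, slack=2)
Line 16: ['with', 'message', 'go'] (min_width=15, slack=0)
Line 17: ['that'] (min_width=4, slack=11)
Total lines: 17

Answer: 17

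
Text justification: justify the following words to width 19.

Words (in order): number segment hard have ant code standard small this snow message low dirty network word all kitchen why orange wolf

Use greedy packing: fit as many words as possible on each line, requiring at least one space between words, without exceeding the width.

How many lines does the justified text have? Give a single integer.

Answer: 7

Derivation:
Line 1: ['number', 'segment', 'hard'] (min_width=19, slack=0)
Line 2: ['have', 'ant', 'code'] (min_width=13, slack=6)
Line 3: ['standard', 'small', 'this'] (min_width=19, slack=0)
Line 4: ['snow', 'message', 'low'] (min_width=16, slack=3)
Line 5: ['dirty', 'network', 'word'] (min_width=18, slack=1)
Line 6: ['all', 'kitchen', 'why'] (min_width=15, slack=4)
Line 7: ['orange', 'wolf'] (min_width=11, slack=8)
Total lines: 7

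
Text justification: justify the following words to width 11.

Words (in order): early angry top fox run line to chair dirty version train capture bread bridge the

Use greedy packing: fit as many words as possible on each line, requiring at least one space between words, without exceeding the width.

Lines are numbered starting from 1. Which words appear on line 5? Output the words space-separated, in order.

Answer: version

Derivation:
Line 1: ['early', 'angry'] (min_width=11, slack=0)
Line 2: ['top', 'fox', 'run'] (min_width=11, slack=0)
Line 3: ['line', 'to'] (min_width=7, slack=4)
Line 4: ['chair', 'dirty'] (min_width=11, slack=0)
Line 5: ['version'] (min_width=7, slack=4)
Line 6: ['train'] (min_width=5, slack=6)
Line 7: ['capture'] (min_width=7, slack=4)
Line 8: ['bread'] (min_width=5, slack=6)
Line 9: ['bridge', 'the'] (min_width=10, slack=1)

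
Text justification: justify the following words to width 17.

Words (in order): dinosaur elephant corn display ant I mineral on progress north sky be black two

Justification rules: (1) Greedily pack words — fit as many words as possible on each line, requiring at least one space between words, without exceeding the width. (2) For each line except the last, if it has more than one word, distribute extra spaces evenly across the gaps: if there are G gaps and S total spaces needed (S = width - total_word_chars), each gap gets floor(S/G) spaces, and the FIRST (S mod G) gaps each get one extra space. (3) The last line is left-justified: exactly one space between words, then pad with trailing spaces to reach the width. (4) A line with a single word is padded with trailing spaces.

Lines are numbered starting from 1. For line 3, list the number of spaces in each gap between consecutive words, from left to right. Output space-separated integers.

Answer: 4 3

Derivation:
Line 1: ['dinosaur', 'elephant'] (min_width=17, slack=0)
Line 2: ['corn', 'display', 'ant'] (min_width=16, slack=1)
Line 3: ['I', 'mineral', 'on'] (min_width=12, slack=5)
Line 4: ['progress', 'north'] (min_width=14, slack=3)
Line 5: ['sky', 'be', 'black', 'two'] (min_width=16, slack=1)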